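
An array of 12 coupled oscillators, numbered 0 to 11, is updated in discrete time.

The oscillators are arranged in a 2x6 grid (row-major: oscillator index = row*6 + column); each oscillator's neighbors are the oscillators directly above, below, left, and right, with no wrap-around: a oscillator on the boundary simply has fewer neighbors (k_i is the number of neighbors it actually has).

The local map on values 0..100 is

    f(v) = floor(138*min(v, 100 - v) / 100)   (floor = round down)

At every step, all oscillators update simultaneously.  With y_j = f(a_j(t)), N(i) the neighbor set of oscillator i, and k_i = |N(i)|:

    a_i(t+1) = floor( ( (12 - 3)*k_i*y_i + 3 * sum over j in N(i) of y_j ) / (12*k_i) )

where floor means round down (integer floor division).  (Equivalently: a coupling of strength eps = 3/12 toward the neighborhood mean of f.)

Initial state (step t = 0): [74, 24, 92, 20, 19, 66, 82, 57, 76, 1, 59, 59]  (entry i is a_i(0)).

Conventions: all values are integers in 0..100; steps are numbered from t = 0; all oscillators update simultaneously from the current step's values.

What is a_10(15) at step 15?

Simulating step by step:
t=0: [74, 24, 92, 20, 19, 66, 82, 57, 76, 1, 59, 59]
t=1: [33, 33, 16, 23, 30, 44, 29, 51, 30, 10, 48, 54]
t=2: [44, 44, 26, 29, 43, 58, 44, 60, 39, 21, 59, 63]
t=3: [60, 57, 39, 40, 57, 56, 59, 55, 49, 33, 53, 52]
t=4: [55, 58, 54, 54, 59, 60, 56, 61, 63, 49, 62, 65]
t=5: [61, 57, 61, 62, 56, 54, 59, 53, 53, 64, 53, 49]
t=6: [54, 58, 54, 52, 59, 63, 56, 62, 61, 51, 62, 66]
t=7: [61, 57, 61, 65, 56, 51, 59, 53, 54, 64, 53, 47]
t=8: [54, 58, 53, 49, 59, 65, 56, 62, 61, 51, 62, 64]
t=9: [61, 57, 62, 65, 55, 49, 59, 53, 55, 64, 53, 49]
t=10: [54, 58, 53, 49, 61, 66, 56, 62, 60, 51, 62, 66]
t=11: [61, 57, 62, 65, 53, 46, 59, 53, 56, 64, 52, 46]
t=12: [54, 58, 52, 49, 62, 63, 56, 62, 58, 51, 64, 63]
t=13: [61, 57, 64, 65, 52, 51, 59, 53, 58, 64, 50, 50]
t=14: [54, 58, 50, 49, 64, 67, 56, 62, 56, 51, 67, 68]
t=15: [61, 58, 67, 65, 49, 45, 59, 53, 60, 64, 47, 44]

Answer: a_10(15) = 47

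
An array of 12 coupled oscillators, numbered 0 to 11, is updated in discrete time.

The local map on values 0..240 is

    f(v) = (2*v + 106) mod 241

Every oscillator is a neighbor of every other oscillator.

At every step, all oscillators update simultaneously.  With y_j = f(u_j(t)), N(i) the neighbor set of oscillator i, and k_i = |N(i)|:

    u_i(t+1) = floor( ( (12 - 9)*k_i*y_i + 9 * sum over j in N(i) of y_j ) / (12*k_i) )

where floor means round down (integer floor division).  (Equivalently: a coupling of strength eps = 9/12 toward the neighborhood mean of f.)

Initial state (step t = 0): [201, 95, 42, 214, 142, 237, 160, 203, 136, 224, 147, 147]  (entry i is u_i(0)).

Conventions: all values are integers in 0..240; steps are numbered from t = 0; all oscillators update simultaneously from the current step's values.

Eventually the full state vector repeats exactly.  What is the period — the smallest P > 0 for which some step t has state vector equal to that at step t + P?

Answer: 24
Key observation: The state at step 6, [9, 9, 9, 9, 9, 9, 9, 9, 9, 9, 9, 9], reappears at step 30 — and no state repeats earlier — so the cycle the system enters has period 24.

Derivation:
t=0: [201, 95, 42, 214, 142, 237, 160, 203, 136, 224, 147, 147]
t=1: [94, 99, 124, 98, 116, 107, 123, 94, 114, 102, 118, 118]
t=2: [77, 79, 88, 78, 85, 82, 87, 77, 84, 80, 86, 86]
t=3: [27, 28, 31, 28, 30, 29, 31, 27, 30, 28, 31, 31]
t=4: [163, 164, 165, 164, 164, 164, 165, 163, 164, 164, 165, 165]
t=5: [192, 193, 193, 193, 193, 193, 193, 192, 193, 193, 193, 193]
t=6: [9, 9, 9, 9, 9, 9, 9, 9, 9, 9, 9, 9]
t=7: [124, 124, 124, 124, 124, 124, 124, 124, 124, 124, 124, 124]
t=8: [113, 113, 113, 113, 113, 113, 113, 113, 113, 113, 113, 113]
t=9: [91, 91, 91, 91, 91, 91, 91, 91, 91, 91, 91, 91]
t=10: [47, 47, 47, 47, 47, 47, 47, 47, 47, 47, 47, 47]
t=11: [200, 200, 200, 200, 200, 200, 200, 200, 200, 200, 200, 200]
t=12: [24, 24, 24, 24, 24, 24, 24, 24, 24, 24, 24, 24]
t=13: [154, 154, 154, 154, 154, 154, 154, 154, 154, 154, 154, 154]
t=14: [173, 173, 173, 173, 173, 173, 173, 173, 173, 173, 173, 173]
t=15: [211, 211, 211, 211, 211, 211, 211, 211, 211, 211, 211, 211]
t=16: [46, 46, 46, 46, 46, 46, 46, 46, 46, 46, 46, 46]
t=17: [198, 198, 198, 198, 198, 198, 198, 198, 198, 198, 198, 198]
t=18: [20, 20, 20, 20, 20, 20, 20, 20, 20, 20, 20, 20]
t=19: [146, 146, 146, 146, 146, 146, 146, 146, 146, 146, 146, 146]
t=20: [157, 157, 157, 157, 157, 157, 157, 157, 157, 157, 157, 157]
t=21: [179, 179, 179, 179, 179, 179, 179, 179, 179, 179, 179, 179]
t=22: [223, 223, 223, 223, 223, 223, 223, 223, 223, 223, 223, 223]
t=23: [70, 70, 70, 70, 70, 70, 70, 70, 70, 70, 70, 70]
t=24: [5, 5, 5, 5, 5, 5, 5, 5, 5, 5, 5, 5]
t=25: [116, 116, 116, 116, 116, 116, 116, 116, 116, 116, 116, 116]
t=26: [97, 97, 97, 97, 97, 97, 97, 97, 97, 97, 97, 97]
t=27: [59, 59, 59, 59, 59, 59, 59, 59, 59, 59, 59, 59]
t=28: [224, 224, 224, 224, 224, 224, 224, 224, 224, 224, 224, 224]
t=29: [72, 72, 72, 72, 72, 72, 72, 72, 72, 72, 72, 72]
t=30: [9, 9, 9, 9, 9, 9, 9, 9, 9, 9, 9, 9]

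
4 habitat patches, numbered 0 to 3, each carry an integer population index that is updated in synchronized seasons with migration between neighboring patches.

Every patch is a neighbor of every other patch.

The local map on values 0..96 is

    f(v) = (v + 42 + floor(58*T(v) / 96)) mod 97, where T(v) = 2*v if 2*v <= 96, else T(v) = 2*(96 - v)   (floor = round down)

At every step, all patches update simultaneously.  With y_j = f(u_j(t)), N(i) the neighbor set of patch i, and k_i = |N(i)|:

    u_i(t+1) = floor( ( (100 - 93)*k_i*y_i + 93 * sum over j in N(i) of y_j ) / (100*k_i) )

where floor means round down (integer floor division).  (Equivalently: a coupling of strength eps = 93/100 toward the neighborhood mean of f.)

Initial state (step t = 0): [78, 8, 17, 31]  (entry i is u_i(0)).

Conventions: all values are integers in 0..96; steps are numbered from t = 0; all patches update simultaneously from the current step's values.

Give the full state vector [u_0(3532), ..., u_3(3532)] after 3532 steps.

Simulating step by step:
t=0: [78, 8, 17, 31]
t=1: [49, 46, 41, 57]
t=2: [43, 44, 47, 44]
t=3: [43, 42, 41, 42]
t=4: [36, 37, 37, 37]
t=5: [25, 25, 25, 25]
t=6: [0, 0, 0, 0]
t=7: [42, 42, 42, 42]
t=8: [37, 37, 37, 37]
t=9: [26, 26, 26, 26]
t=10: [2, 2, 2, 2]
t=11: [46, 46, 46, 46]
t=12: [46, 46, 46, 46]

Answer: [46, 46, 46, 46]
Key observation: The state at step 11, [46, 46, 46, 46], reappears at step 12: the system is in a cycle of period 1 from step 11 on.  Therefore the state at step 3532 equals the state at step 11 + ((3532 - 11) mod 1) = 11, which is [46, 46, 46, 46].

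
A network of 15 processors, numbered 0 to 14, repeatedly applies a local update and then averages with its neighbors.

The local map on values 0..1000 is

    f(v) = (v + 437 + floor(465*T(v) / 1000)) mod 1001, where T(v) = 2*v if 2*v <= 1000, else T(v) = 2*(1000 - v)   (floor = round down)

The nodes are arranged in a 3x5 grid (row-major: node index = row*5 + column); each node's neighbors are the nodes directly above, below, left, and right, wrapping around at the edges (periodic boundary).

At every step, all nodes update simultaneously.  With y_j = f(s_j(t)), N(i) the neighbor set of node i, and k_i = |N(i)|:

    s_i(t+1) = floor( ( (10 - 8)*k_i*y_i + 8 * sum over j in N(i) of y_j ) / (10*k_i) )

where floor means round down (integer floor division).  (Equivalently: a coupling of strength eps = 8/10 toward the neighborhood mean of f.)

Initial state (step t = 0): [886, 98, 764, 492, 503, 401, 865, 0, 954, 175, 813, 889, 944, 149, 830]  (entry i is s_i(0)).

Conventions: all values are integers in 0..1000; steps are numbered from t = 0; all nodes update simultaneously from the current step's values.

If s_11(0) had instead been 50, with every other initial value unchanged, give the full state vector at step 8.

Answer: [428, 427, 427, 427, 427, 428, 427, 427, 427, 428, 428, 427, 427, 427, 427]
Key observation: This trace re-runs the system from the modified initial state.

Derivation:
t=0: [886, 98, 764, 492, 503, 401, 865, 0, 954, 175, 813, 50, 944, 149, 830]
t=1: [417, 486, 459, 472, 482, 451, 446, 429, 550, 448, 403, 487, 509, 479, 549]
t=2: [299, 321, 340, 359, 331, 271, 322, 337, 334, 356, 307, 331, 344, 383, 328]
t=3: [226, 58, 92, 109, 81, 236, 246, 82, 118, 261, 228, 62, 105, 110, 93]
t=4: [756, 700, 608, 633, 733, 898, 700, 684, 699, 741, 762, 706, 610, 643, 735]
t=5: [419, 414, 410, 412, 415, 419, 417, 411, 413, 418, 419, 414, 411, 412, 416]
t=6: [240, 236, 230, 231, 238, 242, 236, 231, 233, 238, 241, 236, 230, 232, 238]
t=7: [898, 891, 883, 885, 894, 898, 892, 884, 886, 895, 898, 891, 883, 885, 894]
t=8: [428, 427, 427, 427, 427, 428, 427, 427, 427, 428, 428, 427, 427, 427, 427]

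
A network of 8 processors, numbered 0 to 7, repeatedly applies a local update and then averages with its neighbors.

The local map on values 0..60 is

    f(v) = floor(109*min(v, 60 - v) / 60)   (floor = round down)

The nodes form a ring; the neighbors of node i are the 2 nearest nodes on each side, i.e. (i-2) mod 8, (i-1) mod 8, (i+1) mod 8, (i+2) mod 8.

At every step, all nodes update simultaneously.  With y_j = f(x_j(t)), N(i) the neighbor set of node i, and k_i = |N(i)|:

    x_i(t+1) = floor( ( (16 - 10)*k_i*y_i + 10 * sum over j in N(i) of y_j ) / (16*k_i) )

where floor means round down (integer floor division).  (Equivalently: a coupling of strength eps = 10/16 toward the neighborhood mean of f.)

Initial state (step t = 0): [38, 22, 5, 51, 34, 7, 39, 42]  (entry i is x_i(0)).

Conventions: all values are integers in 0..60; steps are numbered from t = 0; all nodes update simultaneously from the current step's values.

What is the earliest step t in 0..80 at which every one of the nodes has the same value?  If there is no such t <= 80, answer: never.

Simulating step by step:
t=0: [38, 22, 5, 51, 34, 7, 39, 42]  (not all equal)
t=1: [33, 29, 25, 22, 29, 25, 34, 32]  (not all equal)
t=2: [48, 48, 46, 44, 47, 46, 48, 48]  (not all equal)
t=3: [21, 22, 24, 25, 24, 24, 21, 21]  (not all equal)
t=4: [38, 40, 41, 43, 42, 41, 39, 38]  (not all equal)
t=5: [37, 35, 34, 32, 33, 34, 36, 37]  (not all equal)
t=6: [42, 44, 46, 48, 47, 46, 43, 42]  (not all equal)
t=7: [30, 28, 25, 23, 24, 25, 28, 30]  (not all equal)
t=8: [51, 49, 46, 43, 44, 46, 49, 51]  (not all equal)
t=9: [18, 20, 24, 26, 26, 24, 20, 18]  (not all equal)
t=10: [34, 37, 41, 44, 44, 41, 37, 34]  (not all equal)
t=11: [43, 39, 35, 32, 32, 35, 39, 43]  (not all equal)
t=12: [34, 38, 43, 46, 46, 43, 38, 34]  (not all equal)
t=13: [41, 37, 32, 28, 28, 32, 37, 41]  (not all equal)
t=14: [38, 41, 46, 48, 48, 46, 41, 38]  (not all equal)
t=15: [35, 32, 27, 24, 24, 27, 32, 35]  (not all equal)
t=16: [47, 47, 46, 45, 45, 46, 47, 47]  (not all equal)
t=17: [23, 23, 25, 25, 25, 25, 23, 23]  (not all equal)
t=18: [41, 42, 43, 44, 44, 43, 42, 41]  (not all equal)
t=19: [32, 31, 30, 29, 29, 30, 31, 32]  (not all equal)
t=20: [51, 51, 52, 52, 52, 52, 51, 51]  (not all equal)
t=21: [15, 15, 14, 14, 14, 14, 15, 15]  (not all equal)
t=22: [26, 26, 25, 25, 25, 25, 26, 26]  (not all equal)
t=23: [46, 46, 45, 45, 45, 45, 46, 46]  (not all equal)
t=24: [25, 25, 26, 26, 26, 26, 25, 25]  (not all equal)
t=25: [45, 45, 46, 46, 46, 46, 45, 45]  (not all equal)
t=26: [26, 26, 25, 25, 25, 25, 26, 26]  (not all equal)

Answer: never
Key observation: The state at step 22 reappears at step 26 — the system is in a cycle of period 4 from step 22 on.  No step 0..26 is synchronized, and the cycle repeats forever, so no step up to 80 (or ever) has all nodes equal.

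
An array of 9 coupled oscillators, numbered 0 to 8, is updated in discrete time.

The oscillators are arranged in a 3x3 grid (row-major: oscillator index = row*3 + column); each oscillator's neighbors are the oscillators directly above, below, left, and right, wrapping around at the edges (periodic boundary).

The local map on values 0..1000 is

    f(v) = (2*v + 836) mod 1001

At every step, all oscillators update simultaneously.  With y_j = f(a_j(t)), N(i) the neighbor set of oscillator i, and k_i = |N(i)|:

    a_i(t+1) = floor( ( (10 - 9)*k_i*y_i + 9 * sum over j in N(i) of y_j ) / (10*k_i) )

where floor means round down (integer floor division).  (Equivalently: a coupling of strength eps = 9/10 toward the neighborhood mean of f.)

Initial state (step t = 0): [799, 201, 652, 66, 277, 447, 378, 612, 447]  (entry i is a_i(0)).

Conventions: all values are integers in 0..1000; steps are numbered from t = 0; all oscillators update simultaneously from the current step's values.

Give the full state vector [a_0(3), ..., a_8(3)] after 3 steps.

Answer: [402, 301, 412, 442, 406, 442, 433, 390, 369]

Derivation:
t=0: [799, 201, 652, 66, 277, 447, 378, 612, 447]
t=1: [478, 252, 492, 578, 487, 573, 551, 443, 414]
t=2: [773, 740, 706, 890, 763, 836, 806, 690, 844]
t=3: [402, 301, 412, 442, 406, 442, 433, 390, 369]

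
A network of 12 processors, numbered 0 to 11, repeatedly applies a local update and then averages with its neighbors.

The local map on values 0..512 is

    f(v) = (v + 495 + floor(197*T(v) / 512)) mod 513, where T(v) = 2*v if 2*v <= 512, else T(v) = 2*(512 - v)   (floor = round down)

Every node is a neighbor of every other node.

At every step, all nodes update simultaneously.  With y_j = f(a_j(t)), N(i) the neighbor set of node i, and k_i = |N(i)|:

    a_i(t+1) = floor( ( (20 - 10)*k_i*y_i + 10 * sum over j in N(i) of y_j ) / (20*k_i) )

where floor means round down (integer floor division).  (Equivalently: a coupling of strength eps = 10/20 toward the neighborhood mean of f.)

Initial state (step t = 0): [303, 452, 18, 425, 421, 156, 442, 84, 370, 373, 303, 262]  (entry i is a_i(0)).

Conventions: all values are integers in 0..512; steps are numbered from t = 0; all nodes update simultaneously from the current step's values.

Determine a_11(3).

Answer: a_11(3) = 481

Derivation:
t=0: [303, 452, 18, 425, 421, 156, 442, 84, 370, 373, 303, 262]
t=1: [409, 425, 212, 421, 421, 324, 423, 266, 416, 416, 409, 405]
t=2: [463, 464, 411, 464, 464, 453, 464, 448, 463, 463, 463, 462]
t=3: [481, 481, 475, 481, 481, 480, 481, 479, 481, 481, 481, 481]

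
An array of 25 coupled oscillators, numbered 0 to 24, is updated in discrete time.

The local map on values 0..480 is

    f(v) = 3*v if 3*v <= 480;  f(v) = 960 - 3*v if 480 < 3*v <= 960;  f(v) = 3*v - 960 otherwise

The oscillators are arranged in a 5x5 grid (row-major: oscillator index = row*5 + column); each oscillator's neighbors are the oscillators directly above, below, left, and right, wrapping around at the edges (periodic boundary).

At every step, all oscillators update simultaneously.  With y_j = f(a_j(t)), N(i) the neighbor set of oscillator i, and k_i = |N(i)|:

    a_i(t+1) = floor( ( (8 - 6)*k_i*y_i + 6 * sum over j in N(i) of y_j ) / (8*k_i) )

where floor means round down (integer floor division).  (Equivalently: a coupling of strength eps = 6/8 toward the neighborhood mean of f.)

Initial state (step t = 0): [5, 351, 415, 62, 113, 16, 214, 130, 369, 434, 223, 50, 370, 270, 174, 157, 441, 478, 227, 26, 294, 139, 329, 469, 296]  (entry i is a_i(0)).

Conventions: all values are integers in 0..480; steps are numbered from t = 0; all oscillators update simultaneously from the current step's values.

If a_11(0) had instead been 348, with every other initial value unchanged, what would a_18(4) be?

Answer: a_18(4) = 116
Key observation: This trace re-runs the system from the modified initial state.

Derivation:
t=0: [5, 351, 415, 62, 113, 16, 214, 130, 369, 434, 223, 348, 370, 270, 174, 157, 441, 478, 227, 26, 294, 139, 329, 469, 296]
t=1: [108, 217, 201, 274, 200, 193, 194, 266, 237, 267, 267, 231, 243, 227, 270, 269, 361, 272, 285, 255, 202, 209, 311, 217, 194]
t=2: [344, 338, 208, 273, 277, 286, 304, 268, 200, 253, 218, 233, 217, 207, 186, 194, 198, 127, 200, 196, 311, 235, 221, 198, 322]
t=3: [76, 146, 205, 258, 111, 143, 119, 236, 246, 236, 290, 258, 290, 353, 328, 295, 330, 345, 363, 307, 140, 203, 325, 242, 169]
t=4: [360, 349, 253, 259, 293, 281, 333, 253, 203, 252, 156, 152, 137, 111, 96, 127, 136, 68, 116, 137, 312, 257, 192, 205, 305]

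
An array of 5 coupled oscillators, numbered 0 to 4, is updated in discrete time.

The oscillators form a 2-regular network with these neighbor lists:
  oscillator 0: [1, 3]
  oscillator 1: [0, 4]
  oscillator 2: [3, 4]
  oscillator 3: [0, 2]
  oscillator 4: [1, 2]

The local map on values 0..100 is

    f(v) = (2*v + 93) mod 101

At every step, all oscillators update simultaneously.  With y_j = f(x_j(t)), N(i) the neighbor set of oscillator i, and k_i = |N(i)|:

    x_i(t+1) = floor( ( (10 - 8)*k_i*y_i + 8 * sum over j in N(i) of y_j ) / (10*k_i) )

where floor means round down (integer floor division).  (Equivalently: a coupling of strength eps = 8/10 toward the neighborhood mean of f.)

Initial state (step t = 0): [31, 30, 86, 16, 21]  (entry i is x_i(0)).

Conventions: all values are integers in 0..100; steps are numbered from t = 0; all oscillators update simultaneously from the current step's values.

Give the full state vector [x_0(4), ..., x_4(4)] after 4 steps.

Simulating step by step:
t=0: [31, 30, 86, 16, 21]
t=1: [41, 45, 35, 51, 52]
t=2: [85, 84, 88, 73, 76]
t=3: [50, 53, 45, 58, 59]
t=4: [60, 60, 22, 71, 73]

Answer: [60, 60, 22, 71, 73]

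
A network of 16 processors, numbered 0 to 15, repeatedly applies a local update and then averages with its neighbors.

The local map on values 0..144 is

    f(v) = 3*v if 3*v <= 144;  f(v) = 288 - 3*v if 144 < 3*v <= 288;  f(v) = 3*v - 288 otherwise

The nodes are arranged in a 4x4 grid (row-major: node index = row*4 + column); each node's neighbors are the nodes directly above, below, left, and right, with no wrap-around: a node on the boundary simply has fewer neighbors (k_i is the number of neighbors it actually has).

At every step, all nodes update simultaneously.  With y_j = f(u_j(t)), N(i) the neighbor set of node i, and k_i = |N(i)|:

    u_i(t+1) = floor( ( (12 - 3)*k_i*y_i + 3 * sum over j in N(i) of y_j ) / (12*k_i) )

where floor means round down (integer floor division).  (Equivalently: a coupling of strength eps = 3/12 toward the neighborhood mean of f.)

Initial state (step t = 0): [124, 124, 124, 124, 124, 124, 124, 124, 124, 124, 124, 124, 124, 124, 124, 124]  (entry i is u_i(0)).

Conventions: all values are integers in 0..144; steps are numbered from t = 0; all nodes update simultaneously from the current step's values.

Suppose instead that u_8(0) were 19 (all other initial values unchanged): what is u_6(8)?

Answer: u_6(8) = 81
Key observation: This trace re-runs the system from the modified initial state.

Derivation:
t=0: [124, 124, 124, 124, 124, 124, 124, 124, 19, 124, 124, 124, 124, 124, 124, 124]
t=1: [84, 84, 84, 84, 81, 84, 84, 84, 63, 82, 84, 84, 80, 84, 84, 84]
t=2: [37, 36, 36, 36, 48, 36, 36, 36, 85, 44, 36, 36, 52, 37, 36, 36]
t=3: [114, 108, 108, 108, 129, 111, 108, 108, 58, 121, 109, 108, 117, 114, 108, 108]
t=4: [57, 38, 36, 36, 92, 49, 36, 36, 105, 72, 40, 36, 68, 55, 37, 36]
t=5: [103, 116, 108, 108, 32, 124, 110, 108, 34, 79, 114, 109, 81, 114, 112, 108]
t=6: [35, 56, 38, 36, 89, 78, 44, 36, 92, 56, 51, 39, 53, 52, 48, 37]
t=7: [96, 112, 115, 108, 30, 65, 124, 110, 31, 110, 133, 117, 114, 131, 139, 115]
t=8: [17, 48, 56, 39, 83, 86, 81, 46, 85, 56, 103, 64, 65, 97, 119, 66]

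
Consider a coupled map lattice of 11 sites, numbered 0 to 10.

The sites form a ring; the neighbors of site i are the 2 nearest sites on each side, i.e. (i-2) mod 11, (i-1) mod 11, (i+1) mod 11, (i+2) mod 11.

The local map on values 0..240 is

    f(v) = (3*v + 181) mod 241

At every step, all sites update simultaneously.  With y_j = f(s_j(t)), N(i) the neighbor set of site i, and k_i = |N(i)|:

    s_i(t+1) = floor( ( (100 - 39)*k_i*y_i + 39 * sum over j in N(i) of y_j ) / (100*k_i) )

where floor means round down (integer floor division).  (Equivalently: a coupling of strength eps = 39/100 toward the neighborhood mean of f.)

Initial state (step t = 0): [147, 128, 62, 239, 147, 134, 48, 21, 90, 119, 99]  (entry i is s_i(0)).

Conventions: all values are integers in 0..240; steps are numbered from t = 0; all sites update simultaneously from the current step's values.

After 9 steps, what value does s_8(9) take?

Answer: s_8(9) = 135

Derivation:
t=0: [147, 128, 62, 239, 147, 134, 48, 21, 90, 119, 99]
t=1: [134, 116, 129, 150, 132, 100, 95, 45, 165, 91, 192]
t=2: [98, 64, 90, 136, 126, 199, 196, 130, 171, 169, 74]
t=3: [211, 150, 181, 111, 87, 64, 70, 104, 178, 193, 175]
t=4: [95, 124, 46, 66, 153, 118, 147, 60, 183, 77, 186]
t=5: [170, 87, 105, 119, 136, 86, 118, 109, 47, 140, 55]
t=6: [170, 160, 64, 84, 96, 144, 72, 59, 78, 113, 123]
t=7: [168, 167, 159, 182, 198, 147, 158, 120, 143, 78, 99]
t=8: [200, 182, 152, 57, 79, 113, 142, 95, 140, 167, 213]
t=9: [79, 43, 128, 104, 149, 85, 130, 184, 135, 170, 96]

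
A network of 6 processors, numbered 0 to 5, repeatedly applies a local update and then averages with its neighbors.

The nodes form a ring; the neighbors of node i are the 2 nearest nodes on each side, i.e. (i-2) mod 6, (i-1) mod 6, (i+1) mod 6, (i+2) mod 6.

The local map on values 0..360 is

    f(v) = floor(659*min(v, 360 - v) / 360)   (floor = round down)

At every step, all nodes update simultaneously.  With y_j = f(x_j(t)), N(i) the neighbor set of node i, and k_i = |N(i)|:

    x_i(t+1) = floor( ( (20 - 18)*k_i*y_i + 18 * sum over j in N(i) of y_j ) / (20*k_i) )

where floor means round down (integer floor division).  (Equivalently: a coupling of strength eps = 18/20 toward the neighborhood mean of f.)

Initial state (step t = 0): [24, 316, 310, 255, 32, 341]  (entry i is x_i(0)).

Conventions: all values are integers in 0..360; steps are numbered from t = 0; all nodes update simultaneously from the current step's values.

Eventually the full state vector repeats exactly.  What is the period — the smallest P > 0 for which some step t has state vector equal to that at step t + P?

Simulating step by step:
t=0: [24, 316, 310, 255, 32, 341]
t=1: [63, 89, 93, 78, 86, 87]
t=2: [157, 148, 146, 160, 147, 145]
t=3: [269, 276, 278, 270, 276, 278]
t=4: [152, 157, 158, 152, 157, 158]
t=5: [287, 283, 283, 287, 283, 283]
t=6: [139, 136, 136, 139, 136, 136]
t=7: [248, 250, 250, 248, 250, 250]
t=8: [201, 202, 202, 201, 202, 202]
t=9: [289, 289, 289, 289, 289, 289]
t=10: [129, 129, 129, 129, 129, 129]
t=11: [236, 236, 236, 236, 236, 236]
t=12: [226, 226, 226, 226, 226, 226]
t=13: [245, 245, 245, 245, 245, 245]
t=14: [210, 210, 210, 210, 210, 210]
t=15: [274, 274, 274, 274, 274, 274]
t=16: [157, 157, 157, 157, 157, 157]
t=17: [287, 287, 287, 287, 287, 287]
t=18: [133, 133, 133, 133, 133, 133]
t=19: [243, 243, 243, 243, 243, 243]
t=20: [214, 214, 214, 214, 214, 214]
t=21: [267, 267, 267, 267, 267, 267]
t=22: [170, 170, 170, 170, 170, 170]
t=23: [311, 311, 311, 311, 311, 311]
t=24: [89, 89, 89, 89, 89, 89]
t=25: [162, 162, 162, 162, 162, 162]
t=26: [296, 296, 296, 296, 296, 296]
t=27: [117, 117, 117, 117, 117, 117]
t=28: [214, 214, 214, 214, 214, 214]

Answer: 8
Key observation: The state at step 20, [214, 214, 214, 214, 214, 214], reappears at step 28 — and no state repeats earlier — so the cycle the system enters has period 8.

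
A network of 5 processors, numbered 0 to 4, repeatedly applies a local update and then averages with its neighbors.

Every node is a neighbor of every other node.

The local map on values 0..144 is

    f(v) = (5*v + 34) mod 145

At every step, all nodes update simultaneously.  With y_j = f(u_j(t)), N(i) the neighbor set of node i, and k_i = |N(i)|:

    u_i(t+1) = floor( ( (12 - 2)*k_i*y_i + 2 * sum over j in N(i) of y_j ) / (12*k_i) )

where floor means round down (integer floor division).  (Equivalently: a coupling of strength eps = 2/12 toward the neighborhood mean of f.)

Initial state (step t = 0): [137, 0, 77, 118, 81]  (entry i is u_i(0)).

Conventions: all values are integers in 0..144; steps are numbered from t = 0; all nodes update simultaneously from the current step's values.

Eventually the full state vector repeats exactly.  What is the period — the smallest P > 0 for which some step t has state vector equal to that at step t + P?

Answer: 14
Key observation: The state at step 102, [99, 99, 99, 99, 99], reappears at step 116 — and no state repeats earlier — so the cycle the system enters has period 14.

Derivation:
t=0: [137, 0, 77, 118, 81]
t=1: [124, 41, 116, 49, 17]
t=2: [77, 93, 45, 125, 113]
t=3: [119, 67, 107, 79, 31]
t=4: [57, 81, 124, 128, 53]
t=5: [31, 11, 67, 83, 15]
t=6: [48, 84, 76, 25, 100]
t=7: [118, 31, 114, 27, 94]
t=8: [43, 43, 27, 27, 63]
t=9: [95, 95, 32, 32, 59]
t=10: [70, 70, 50, 50, 42]
t=11: [97, 97, 133, 133, 101]
t=12: [87, 87, 115, 115, 103]
t=13: [36, 36, 32, 32, 100]
t=14: [68, 68, 52, 52, 92]
t=15: [76, 76, 12, 12, 56]
t=16: [117, 117, 93, 93, 38]
t=17: [42, 42, 62, 62, 74]
t=18: [95, 95, 60, 60, 107]
t=19: [74, 74, 50, 50, 121]
t=20: [113, 113, 133, 133, 70]
t=21: [30, 30, 109, 109, 89]
t=22: [47, 47, 131, 131, 51]
t=23: [123, 123, 111, 111, 139]
t=24: [61, 61, 13, 13, 9]
t=25: [54, 54, 94, 94, 78]
t=26: [23, 23, 67, 67, 118]
t=27: [11, 11, 71, 71, 43]
t=28: [90, 90, 98, 98, 102]
t=29: [54, 54, 86, 86, 102]
t=30: [19, 19, 31, 31, 94]
t=31: [119, 119, 52, 52, 71]
t=32: [47, 47, 11, 11, 86]
t=33: [117, 117, 89, 89, 41]
t=34: [41, 41, 45, 45, 85]
t=35: [92, 92, 108, 108, 37]
t=36: [66, 66, 129, 129, 78]
t=37: [78, 78, 98, 98, 126]
t=38: [128, 128, 92, 92, 88]
t=39: [88, 88, 61, 61, 45]
t=40: [42, 42, 50, 50, 102]
t=41: [102, 102, 134, 134, 110]
t=42: [105, 105, 117, 117, 22]
t=43: [117, 117, 50, 50, 133]
t=44: [50, 50, 129, 129, 114]
t=45: [130, 130, 99, 99, 39]
t=46: [102, 102, 94, 94, 86]
t=47: [102, 102, 70, 70, 39]
t=48: [106, 106, 94, 94, 86]
t=49: [119, 119, 72, 72, 40]
t=50: [55, 55, 98, 98, 86]
t=51: [25, 25, 80, 80, 33]
t=52: [26, 26, 129, 129, 58]
t=53: [26, 26, 89, 89, 38]
t=54: [23, 23, 43, 43, 71]
t=55: [16, 16, 95, 95, 91]
t=56: [108, 108, 76, 76, 60]
t=57: [133, 133, 121, 121, 58]
t=58: [110, 110, 62, 62, 43]
t=59: [12, 12, 51, 51, 91]
t=60: [96, 96, 136, 136, 64]
t=61: [82, 82, 126, 126, 71]
t=62: [19, 19, 78, 78, 90]
t=63: [126, 126, 130, 130, 62]
t=64: [84, 84, 100, 100, 60]
t=65: [26, 26, 90, 90, 46]
t=66: [25, 25, 49, 49, 104]
t=67: [28, 28, 123, 123, 111]
t=68: [31, 31, 63, 63, 15]
t=69: [47, 47, 59, 59, 99]
t=70: [115, 115, 48, 48, 91]
t=71: [38, 38, 117, 117, 58]
t=72: [73, 73, 42, 42, 38]
t=73: [106, 106, 99, 99, 83]
t=74: [121, 121, 93, 93, 30]
t=75: [58, 58, 62, 62, 42]
t=76: [38, 38, 54, 54, 89]
t=77: [72, 72, 20, 20, 44]
t=78: [106, 106, 130, 130, 110]
t=79: [121, 121, 101, 101, 22]
t=80: [66, 66, 101, 101, 133]
t=81: [78, 78, 102, 102, 114]
t=82: [127, 127, 107, 107, 40]
t=83: [92, 92, 128, 128, 92]
t=84: [61, 61, 89, 89, 61]
t=85: [48, 48, 44, 44, 48]
t=86: [127, 127, 111, 111, 127]
t=87: [82, 82, 19, 19, 82]
t=88: [19, 19, 114, 114, 19]
t=89: [120, 120, 37, 37, 120]
t=90: [55, 55, 71, 71, 55]
t=91: [25, 25, 89, 89, 25]
t=92: [16, 16, 40, 40, 16]
t=93: [111, 111, 92, 92, 111]
t=94: [13, 13, 52, 52, 13]
t=95: [91, 91, 15, 15, 91]
t=96: [58, 58, 102, 102, 58]
t=97: [40, 40, 99, 99, 40]
t=98: [89, 89, 93, 93, 89]
t=99: [45, 45, 61, 61, 45]
t=100: [108, 108, 57, 57, 108]
t=101: [129, 129, 42, 42, 129]
t=102: [99, 99, 99, 99, 99]
t=103: [94, 94, 94, 94, 94]
t=104: [69, 69, 69, 69, 69]
t=105: [89, 89, 89, 89, 89]
t=106: [44, 44, 44, 44, 44]
t=107: [109, 109, 109, 109, 109]
t=108: [144, 144, 144, 144, 144]
t=109: [29, 29, 29, 29, 29]
t=110: [34, 34, 34, 34, 34]
t=111: [59, 59, 59, 59, 59]
t=112: [39, 39, 39, 39, 39]
t=113: [84, 84, 84, 84, 84]
t=114: [19, 19, 19, 19, 19]
t=115: [129, 129, 129, 129, 129]
t=116: [99, 99, 99, 99, 99]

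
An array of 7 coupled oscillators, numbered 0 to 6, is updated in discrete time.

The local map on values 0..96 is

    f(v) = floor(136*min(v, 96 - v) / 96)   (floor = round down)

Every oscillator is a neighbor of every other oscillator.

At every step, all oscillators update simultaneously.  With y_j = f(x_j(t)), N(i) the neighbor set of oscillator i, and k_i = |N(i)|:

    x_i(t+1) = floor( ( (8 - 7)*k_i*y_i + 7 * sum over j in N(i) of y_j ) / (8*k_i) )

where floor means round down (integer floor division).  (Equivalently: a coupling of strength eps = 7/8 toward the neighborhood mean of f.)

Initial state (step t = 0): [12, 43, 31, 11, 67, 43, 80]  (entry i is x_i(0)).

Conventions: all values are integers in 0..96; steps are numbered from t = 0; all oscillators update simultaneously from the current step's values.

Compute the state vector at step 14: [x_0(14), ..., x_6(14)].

Answer: [51, 51, 51, 51, 51, 51, 51]

Derivation:
t=0: [12, 43, 31, 11, 67, 43, 80]
t=1: [37, 36, 36, 37, 36, 36, 37]
t=2: [51, 51, 51, 51, 51, 51, 51]
t=3: [63, 63, 63, 63, 63, 63, 63]
t=4: [46, 46, 46, 46, 46, 46, 46]
t=5: [65, 65, 65, 65, 65, 65, 65]
t=6: [43, 43, 43, 43, 43, 43, 43]
t=7: [60, 60, 60, 60, 60, 60, 60]
t=8: [51, 51, 51, 51, 51, 51, 51]
t=9: [63, 63, 63, 63, 63, 63, 63]
t=10: [46, 46, 46, 46, 46, 46, 46]
t=11: [65, 65, 65, 65, 65, 65, 65]
t=12: [43, 43, 43, 43, 43, 43, 43]
t=13: [60, 60, 60, 60, 60, 60, 60]
t=14: [51, 51, 51, 51, 51, 51, 51]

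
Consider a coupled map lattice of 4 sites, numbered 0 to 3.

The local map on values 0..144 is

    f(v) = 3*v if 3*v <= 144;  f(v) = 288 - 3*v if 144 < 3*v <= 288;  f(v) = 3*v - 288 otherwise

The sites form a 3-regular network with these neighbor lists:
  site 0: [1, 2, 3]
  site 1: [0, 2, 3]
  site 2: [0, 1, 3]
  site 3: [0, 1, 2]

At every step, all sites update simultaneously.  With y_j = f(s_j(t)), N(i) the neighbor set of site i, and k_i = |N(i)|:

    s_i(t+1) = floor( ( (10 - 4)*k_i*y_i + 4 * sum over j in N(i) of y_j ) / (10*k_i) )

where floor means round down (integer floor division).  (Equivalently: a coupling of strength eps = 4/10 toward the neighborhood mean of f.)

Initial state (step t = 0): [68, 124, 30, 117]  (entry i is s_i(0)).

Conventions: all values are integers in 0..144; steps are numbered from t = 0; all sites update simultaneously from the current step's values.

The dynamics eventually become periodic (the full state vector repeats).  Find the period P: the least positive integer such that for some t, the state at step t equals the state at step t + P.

Answer: 10
Key observation: The state at step 99, [123, 123, 107, 107], reappears at step 109 — and no state repeats earlier — so the cycle the system enters has period 10.

Derivation:
t=0: [68, 124, 30, 117]
t=1: [82, 82, 84, 72]
t=2: [45, 45, 42, 59]
t=3: [130, 130, 126, 119]
t=4: [96, 96, 90, 80]
t=5: [8, 8, 17, 31]
t=6: [36, 36, 49, 69]
t=7: [108, 108, 124, 96]
t=8: [37, 37, 60, 20]
t=9: [103, 103, 102, 80]
t=10: [24, 24, 22, 36]
t=11: [76, 76, 73, 92]
t=12: [54, 54, 59, 32]
t=13: [120, 120, 113, 106]
t=14: [63, 63, 53, 44]
t=15: [107, 107, 121, 122]
t=16: [44, 44, 64, 65]
t=17: [122, 122, 105, 103]
t=18: [63, 63, 39, 37]
t=19: [103, 103, 111, 108]
t=20: [26, 26, 37, 33]
t=21: [85, 85, 100, 95]
t=22: [26, 26, 16, 12]
t=23: [68, 68, 54, 48]
t=24: [97, 97, 117, 125]
t=25: [22, 22, 50, 61]
t=26: [80, 80, 114, 99]
t=27: [43, 43, 46, 25]
t=28: [123, 123, 127, 97]
t=29: [72, 72, 77, 35]
t=30: [74, 74, 67, 89]
t=31: [62, 62, 72, 41]
t=32: [100, 100, 86, 110]
t=33: [18, 18, 26, 32]
t=34: [62, 62, 74, 82]
t=35: [89, 89, 72, 61]
t=36: [39, 39, 62, 78]
t=37: [106, 106, 99, 77]
t=38: [30, 30, 21, 43]
t=39: [91, 91, 79, 109]
t=40: [23, 23, 39, 34]
t=41: [79, 79, 102, 95]
t=42: [40, 40, 24, 17]
t=43: [104, 104, 82, 72]
t=44: [32, 32, 41, 55]
t=45: [103, 103, 115, 115]
t=46: [30, 30, 47, 47]
t=47: [103, 103, 127, 127]
t=48: [40, 40, 73, 73]
t=49: [106, 106, 82, 82]
t=50: [33, 33, 38, 38]
t=51: [103, 103, 110, 110]
t=52: [26, 26, 36, 36]
t=53: [86, 86, 100, 100]
t=54: [25, 25, 16, 16]
t=55: [67, 67, 55, 55]
t=56: [96, 96, 113, 113]
t=57: [13, 13, 37, 37]
t=58: [58, 58, 91, 91]
t=59: [87, 87, 41, 41]
t=60: [52, 52, 97, 97]
t=61: [97, 97, 37, 37]
t=62: [31, 31, 82, 82]
t=63: [79, 79, 55, 55]
t=64: [70, 70, 103, 103]
t=65: [62, 62, 36, 36]
t=66: [103, 103, 106, 106]
t=67: [23, 23, 27, 27]
t=68: [72, 72, 77, 77]
t=69: [68, 68, 61, 61]
t=70: [89, 89, 99, 99]
t=71: [17, 17, 12, 12]
t=72: [47, 47, 40, 40]
t=73: [135, 135, 125, 125]
t=74: [109, 109, 95, 95]
t=75: [29, 29, 12, 12]
t=76: [73, 73, 49, 49]
t=77: [88, 88, 121, 121]
t=78: [37, 37, 61, 61]
t=79: [109, 109, 106, 106]
t=80: [36, 36, 32, 32]
t=81: [104, 104, 99, 99]
t=82: [20, 20, 13, 13]
t=83: [54, 54, 44, 44]
t=84: [127, 127, 130, 130]
t=85: [95, 95, 99, 99]
t=86: [4, 4, 7, 7]
t=87: [14, 14, 18, 18]
t=88: [45, 45, 50, 50]
t=89: [135, 135, 137, 137]
t=90: [118, 118, 121, 121]
t=91: [68, 68, 72, 72]
t=92: [80, 80, 75, 75]
t=93: [52, 52, 59, 59]
t=94: [126, 126, 116, 116]
t=95: [82, 82, 68, 68]
t=96: [53, 53, 72, 72]
t=97: [113, 113, 87, 87]
t=98: [44, 44, 33, 33]
t=99: [123, 123, 107, 107]
t=100: [68, 68, 45, 45]
t=101: [97, 97, 121, 121]
t=102: [22, 22, 55, 55]
t=103: [81, 81, 107, 107]
t=104: [41, 41, 36, 36]
t=105: [119, 119, 112, 112]
t=106: [63, 63, 53, 53]
t=107: [107, 107, 121, 121]
t=108: [44, 44, 63, 63]
t=109: [123, 123, 107, 107]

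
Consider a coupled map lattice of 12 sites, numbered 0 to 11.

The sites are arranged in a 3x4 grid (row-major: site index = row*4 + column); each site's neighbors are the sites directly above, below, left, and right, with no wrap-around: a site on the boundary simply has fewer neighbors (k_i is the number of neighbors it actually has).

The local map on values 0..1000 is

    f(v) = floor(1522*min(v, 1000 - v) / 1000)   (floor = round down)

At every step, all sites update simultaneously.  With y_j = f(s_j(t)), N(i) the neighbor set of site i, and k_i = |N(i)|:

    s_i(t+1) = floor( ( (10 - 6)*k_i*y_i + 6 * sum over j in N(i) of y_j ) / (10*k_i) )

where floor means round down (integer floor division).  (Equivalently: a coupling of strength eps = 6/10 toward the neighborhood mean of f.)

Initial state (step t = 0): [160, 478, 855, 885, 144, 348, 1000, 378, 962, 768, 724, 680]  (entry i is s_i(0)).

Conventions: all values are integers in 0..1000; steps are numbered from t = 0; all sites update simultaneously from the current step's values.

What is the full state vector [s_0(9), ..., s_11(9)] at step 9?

Simulating step by step:
t=0: [160, 478, 855, 885, 144, 348, 1000, 378, 962, 768, 724, 680]
t=1: [381, 489, 268, 308, 253, 406, 261, 362, 194, 342, 336, 493]
t=2: [570, 618, 484, 474, 452, 553, 471, 543, 389, 492, 537, 618]
t=3: [642, 646, 698, 717, 660, 681, 708, 681, 667, 694, 690, 652]
t=4: [534, 512, 466, 455, 513, 488, 462, 474, 497, 478, 476, 498]
t=5: [728, 728, 711, 705, 737, 733, 715, 718, 742, 735, 727, 736]
t=6: [409, 416, 434, 439, 402, 409, 426, 428, 397, 403, 413, 413]
t=7: [622, 634, 653, 660, 614, 624, 643, 649, 608, 616, 629, 634]
t=8: [573, 557, 534, 525, 583, 569, 546, 537, 589, 580, 562, 552]
t=9: [652, 672, 700, 712, 639, 657, 686, 700, 631, 644, 668, 683]

Answer: [652, 672, 700, 712, 639, 657, 686, 700, 631, 644, 668, 683]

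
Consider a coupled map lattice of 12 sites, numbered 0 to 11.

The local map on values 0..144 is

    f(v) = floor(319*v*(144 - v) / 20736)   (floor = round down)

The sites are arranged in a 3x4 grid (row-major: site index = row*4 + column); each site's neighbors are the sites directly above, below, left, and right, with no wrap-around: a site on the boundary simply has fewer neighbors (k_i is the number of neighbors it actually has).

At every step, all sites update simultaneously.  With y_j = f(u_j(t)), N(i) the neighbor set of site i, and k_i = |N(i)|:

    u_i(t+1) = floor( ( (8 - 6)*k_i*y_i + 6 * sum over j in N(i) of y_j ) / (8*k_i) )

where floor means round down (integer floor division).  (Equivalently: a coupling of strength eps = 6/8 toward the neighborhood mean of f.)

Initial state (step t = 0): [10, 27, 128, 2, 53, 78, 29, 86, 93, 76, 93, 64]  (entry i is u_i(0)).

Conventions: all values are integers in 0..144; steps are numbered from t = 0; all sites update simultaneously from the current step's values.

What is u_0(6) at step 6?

Simulating step by step:
t=0: [10, 27, 128, 2, 53, 78, 29, 86, 93, 76, 93, 64]
t=1: [50, 44, 33, 41, 61, 67, 61, 52, 75, 75, 70, 75]
t=2: [72, 68, 66, 64, 76, 76, 73, 73, 78, 79, 78, 76]
t=3: [79, 79, 78, 78, 79, 78, 79, 78, 78, 78, 78, 79]
t=4: [78, 78, 78, 79, 78, 78, 78, 78, 78, 79, 78, 78]
t=5: [79, 79, 78, 78, 79, 78, 79, 78, 78, 78, 78, 79]
t=6: [78, 78, 78, 79, 78, 78, 78, 78, 78, 79, 78, 78]

Answer: u_0(6) = 78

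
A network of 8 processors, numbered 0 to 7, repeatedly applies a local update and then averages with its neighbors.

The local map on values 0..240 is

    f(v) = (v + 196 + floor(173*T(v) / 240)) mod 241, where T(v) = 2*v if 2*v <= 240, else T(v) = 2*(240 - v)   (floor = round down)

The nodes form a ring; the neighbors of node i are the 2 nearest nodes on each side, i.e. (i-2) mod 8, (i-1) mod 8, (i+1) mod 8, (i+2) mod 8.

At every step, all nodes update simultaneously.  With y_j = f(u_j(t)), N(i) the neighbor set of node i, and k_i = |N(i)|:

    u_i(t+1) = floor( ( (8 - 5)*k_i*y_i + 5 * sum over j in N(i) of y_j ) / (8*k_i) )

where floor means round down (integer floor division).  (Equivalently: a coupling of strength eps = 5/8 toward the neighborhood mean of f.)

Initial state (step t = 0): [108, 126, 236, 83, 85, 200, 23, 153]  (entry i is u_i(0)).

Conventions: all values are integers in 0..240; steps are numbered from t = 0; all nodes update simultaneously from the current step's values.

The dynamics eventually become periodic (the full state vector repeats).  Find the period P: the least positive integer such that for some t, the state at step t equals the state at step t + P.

Simulating step by step:
t=0: [108, 126, 236, 83, 85, 200, 23, 153]
t=1: [151, 127, 158, 148, 150, 167, 133, 156]
t=2: [160, 146, 196, 196, 196, 194, 145, 159]
t=3: [229, 227, 219, 217, 217, 220, 227, 229]
t=4: [200, 201, 202, 203, 203, 202, 200, 199]
t=5: [212, 211, 211, 211, 211, 211, 211, 212]
t=6: [207, 207, 207, 207, 207, 207, 207, 207]
t=7: [209, 209, 209, 209, 209, 209, 209, 209]
t=8: [208, 208, 208, 208, 208, 208, 208, 208]
t=9: [209, 209, 209, 209, 209, 209, 209, 209]

Answer: 2
Key observation: The state at step 7, [209, 209, 209, 209, 209, 209, 209, 209], reappears at step 9 — and no state repeats earlier — so the cycle the system enters has period 2.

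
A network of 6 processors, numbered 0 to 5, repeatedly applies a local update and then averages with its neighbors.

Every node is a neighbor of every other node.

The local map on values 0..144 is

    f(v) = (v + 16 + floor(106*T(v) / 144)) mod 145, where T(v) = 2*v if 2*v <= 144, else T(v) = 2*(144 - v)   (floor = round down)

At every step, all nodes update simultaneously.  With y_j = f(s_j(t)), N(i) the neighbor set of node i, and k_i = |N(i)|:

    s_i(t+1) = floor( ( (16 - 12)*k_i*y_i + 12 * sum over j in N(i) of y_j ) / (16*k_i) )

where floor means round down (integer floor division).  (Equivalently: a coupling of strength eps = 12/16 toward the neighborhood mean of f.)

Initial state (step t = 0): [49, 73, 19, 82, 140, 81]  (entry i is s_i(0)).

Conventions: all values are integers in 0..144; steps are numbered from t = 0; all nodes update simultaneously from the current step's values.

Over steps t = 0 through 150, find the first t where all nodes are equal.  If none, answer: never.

Simulating step by step:
t=0: [49, 73, 19, 82, 140, 81]  (not all equal)
t=1: [66, 57, 58, 57, 54, 57]  (not all equal)
t=2: [16, 13, 14, 13, 13, 13]  (not all equal)
t=3: [50, 49, 49, 49, 49, 49]  (not all equal)
t=4: [137, 137, 137, 137, 137, 137]  (all equal)

Answer: 4
Key observation: Synchronization is absorbing here: once all nodes are equal they stay equal, and step 4 is the first all-equal step.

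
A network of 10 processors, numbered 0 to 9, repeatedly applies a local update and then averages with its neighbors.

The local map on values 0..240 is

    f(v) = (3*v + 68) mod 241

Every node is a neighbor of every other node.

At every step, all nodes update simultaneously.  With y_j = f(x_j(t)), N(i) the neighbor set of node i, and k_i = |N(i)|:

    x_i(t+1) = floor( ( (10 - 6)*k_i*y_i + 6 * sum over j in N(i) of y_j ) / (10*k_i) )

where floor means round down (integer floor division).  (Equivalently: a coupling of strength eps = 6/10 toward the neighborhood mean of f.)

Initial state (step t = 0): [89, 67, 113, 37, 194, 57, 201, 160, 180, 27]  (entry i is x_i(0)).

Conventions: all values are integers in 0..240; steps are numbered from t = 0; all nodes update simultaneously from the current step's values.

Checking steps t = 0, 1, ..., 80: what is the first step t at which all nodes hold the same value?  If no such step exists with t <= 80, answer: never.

Answer: never
Key observation: The state at step 13 reappears at step 15 — the system is in a cycle of period 2 from step 13 on.  No step 0..15 is synchronized, and the cycle repeats forever, so no step up to 80 (or ever) has all nodes equal.

Derivation:
t=0: [89, 67, 113, 37, 194, 57, 201, 160, 180, 27]  (not all equal)
t=1: [124, 102, 148, 153, 149, 173, 156, 115, 135, 143]  (not all equal)
t=2: [134, 112, 77, 82, 78, 102, 85, 125, 145, 72]  (not all equal)
t=3: [147, 125, 90, 95, 91, 115, 98, 138, 78, 85]  (not all equal)
t=4: [73, 132, 97, 102, 98, 122, 105, 64, 85, 92]  (not all equal)
t=5: [94, 153, 118, 123, 119, 143, 126, 85, 106, 113]  (not all equal)
t=6: [124, 103, 148, 153, 149, 93, 156, 115, 136, 143]  (not all equal)
t=7: [134, 113, 78, 83, 79, 103, 86, 125, 146, 73]  (not all equal)
t=8: [148, 127, 92, 97, 93, 117, 100, 139, 80, 87]  (not all equal)
t=9: [78, 137, 102, 107, 103, 127, 110, 69, 90, 97]  (not all equal)
t=10: [109, 168, 133, 138, 134, 158, 141, 100, 121, 128]  (not all equal)
t=11: [137, 116, 161, 86, 162, 106, 89, 128, 149, 156]  (not all equal)
t=12: [157, 136, 101, 106, 102, 126, 109, 148, 89, 96]  (not all equal)
t=13: [105, 164, 129, 134, 130, 154, 137, 96, 117, 124]  (not all equal)
t=14: [157, 136, 181, 186, 182, 126, 189, 148, 169, 176]  (not all equal)
t=15: [105, 164, 129, 134, 130, 154, 137, 96, 117, 124]  (not all equal)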